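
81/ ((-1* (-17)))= 81/ 17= 4.76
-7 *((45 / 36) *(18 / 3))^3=-2953.12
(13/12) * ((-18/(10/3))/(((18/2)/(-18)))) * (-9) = -1053/10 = -105.30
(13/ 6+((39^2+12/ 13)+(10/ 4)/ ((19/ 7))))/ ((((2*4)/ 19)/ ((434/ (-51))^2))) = 53212123937/ 202878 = 262286.32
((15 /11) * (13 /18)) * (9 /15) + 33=739 /22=33.59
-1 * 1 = -1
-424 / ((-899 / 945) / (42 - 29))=5208840 / 899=5794.04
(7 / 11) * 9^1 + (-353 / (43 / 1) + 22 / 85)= -89384 / 40205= -2.22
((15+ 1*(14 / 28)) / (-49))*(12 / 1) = -186 / 49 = -3.80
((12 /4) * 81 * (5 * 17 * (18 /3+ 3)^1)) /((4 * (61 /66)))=6134535 /122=50283.07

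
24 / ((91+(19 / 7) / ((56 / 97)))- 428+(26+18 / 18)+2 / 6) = -28224 / 358639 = -0.08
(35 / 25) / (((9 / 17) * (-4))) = -119 / 180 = -0.66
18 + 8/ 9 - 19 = -1/ 9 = -0.11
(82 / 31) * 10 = 820 / 31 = 26.45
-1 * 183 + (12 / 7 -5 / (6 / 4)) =-3877 / 21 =-184.62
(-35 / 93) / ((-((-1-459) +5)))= -1 / 1209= -0.00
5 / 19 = 0.26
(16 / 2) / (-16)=-0.50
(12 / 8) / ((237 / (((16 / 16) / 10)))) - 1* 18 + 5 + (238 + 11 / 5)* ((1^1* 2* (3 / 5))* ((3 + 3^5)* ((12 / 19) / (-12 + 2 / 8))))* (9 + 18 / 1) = -726066344971 / 7054700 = -102919.52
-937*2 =-1874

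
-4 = -4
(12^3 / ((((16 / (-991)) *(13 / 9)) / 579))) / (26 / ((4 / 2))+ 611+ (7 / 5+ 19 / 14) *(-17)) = -39040603560 / 525187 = -74336.58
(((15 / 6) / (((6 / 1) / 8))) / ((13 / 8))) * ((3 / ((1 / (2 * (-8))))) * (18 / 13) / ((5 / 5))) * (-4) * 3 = 276480 / 169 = 1635.98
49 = 49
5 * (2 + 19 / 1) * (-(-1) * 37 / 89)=3885 / 89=43.65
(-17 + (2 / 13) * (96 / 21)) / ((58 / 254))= -188341 / 2639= -71.37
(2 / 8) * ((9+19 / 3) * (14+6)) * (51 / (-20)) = -391 / 2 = -195.50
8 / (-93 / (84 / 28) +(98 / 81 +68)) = 648 / 3095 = 0.21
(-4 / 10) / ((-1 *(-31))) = -2 / 155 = -0.01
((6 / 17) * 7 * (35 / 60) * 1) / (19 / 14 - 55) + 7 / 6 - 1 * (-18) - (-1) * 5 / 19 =28239803 / 1455438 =19.40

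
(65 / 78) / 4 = 5 / 24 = 0.21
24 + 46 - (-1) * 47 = 117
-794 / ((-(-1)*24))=-397 / 12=-33.08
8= 8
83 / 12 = 6.92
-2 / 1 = -2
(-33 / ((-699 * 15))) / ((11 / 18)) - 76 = -88534 / 1165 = -75.99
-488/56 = -61/7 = -8.71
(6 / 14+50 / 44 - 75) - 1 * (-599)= 80937 / 154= 525.56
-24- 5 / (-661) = -15859 / 661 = -23.99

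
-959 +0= -959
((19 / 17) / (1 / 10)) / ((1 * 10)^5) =19 / 170000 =0.00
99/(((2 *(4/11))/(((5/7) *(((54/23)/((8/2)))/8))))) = 147015/20608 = 7.13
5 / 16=0.31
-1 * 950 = -950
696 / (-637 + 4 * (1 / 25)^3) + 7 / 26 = -0.82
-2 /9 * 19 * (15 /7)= -190 /21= -9.05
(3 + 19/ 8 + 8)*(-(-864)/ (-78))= -1926/ 13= -148.15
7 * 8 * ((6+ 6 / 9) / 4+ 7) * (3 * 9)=13104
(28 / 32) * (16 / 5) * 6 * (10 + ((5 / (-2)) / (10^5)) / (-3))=8400007 / 50000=168.00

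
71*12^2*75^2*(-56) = -3220560000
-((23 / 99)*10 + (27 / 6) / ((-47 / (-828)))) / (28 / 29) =-84.51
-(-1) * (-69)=-69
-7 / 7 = -1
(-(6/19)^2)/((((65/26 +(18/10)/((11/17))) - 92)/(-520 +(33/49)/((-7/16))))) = -708396480/1181147597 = -0.60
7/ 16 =0.44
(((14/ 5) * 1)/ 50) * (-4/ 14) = -2/ 125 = -0.02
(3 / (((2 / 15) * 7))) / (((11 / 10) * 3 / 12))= 900 / 77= 11.69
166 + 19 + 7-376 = -184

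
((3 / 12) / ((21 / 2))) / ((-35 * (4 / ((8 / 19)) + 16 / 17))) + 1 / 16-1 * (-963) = 4020593053 / 4174800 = 963.06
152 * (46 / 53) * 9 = 62928 / 53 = 1187.32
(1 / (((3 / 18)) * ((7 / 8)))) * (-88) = -4224 / 7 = -603.43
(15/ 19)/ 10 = 3/ 38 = 0.08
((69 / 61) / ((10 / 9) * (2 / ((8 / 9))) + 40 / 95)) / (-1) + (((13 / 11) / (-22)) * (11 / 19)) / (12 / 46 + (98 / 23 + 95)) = -0.39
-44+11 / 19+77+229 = 4989 / 19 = 262.58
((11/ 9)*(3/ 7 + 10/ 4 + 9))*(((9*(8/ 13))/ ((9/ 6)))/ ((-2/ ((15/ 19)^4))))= -123997500/ 11859211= -10.46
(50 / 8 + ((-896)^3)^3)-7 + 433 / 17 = -25309350466521845453981481327 / 68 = -372196330390027139029139400.00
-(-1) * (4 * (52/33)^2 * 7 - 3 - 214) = -160601/1089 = -147.48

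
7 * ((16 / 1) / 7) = 16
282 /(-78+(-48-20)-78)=-141 /112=-1.26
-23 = -23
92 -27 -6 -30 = 29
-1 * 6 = -6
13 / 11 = 1.18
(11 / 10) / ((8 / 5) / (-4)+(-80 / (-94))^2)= 24299 / 7164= 3.39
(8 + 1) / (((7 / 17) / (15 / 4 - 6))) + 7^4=65851 / 28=2351.82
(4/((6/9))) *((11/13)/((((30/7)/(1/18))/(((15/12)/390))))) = 77/365040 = 0.00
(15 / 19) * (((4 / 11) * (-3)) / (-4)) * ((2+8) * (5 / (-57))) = -750 / 3971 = -0.19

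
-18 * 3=-54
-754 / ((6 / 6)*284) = -377 / 142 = -2.65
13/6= 2.17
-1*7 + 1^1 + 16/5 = -14/5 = -2.80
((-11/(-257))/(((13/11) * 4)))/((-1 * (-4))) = 121/53456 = 0.00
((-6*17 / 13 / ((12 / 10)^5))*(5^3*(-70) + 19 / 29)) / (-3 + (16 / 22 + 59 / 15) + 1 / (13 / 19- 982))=2538631515625 / 152712144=16623.64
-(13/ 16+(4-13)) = 131/ 16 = 8.19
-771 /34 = -22.68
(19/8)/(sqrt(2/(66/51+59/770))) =19 * sqrt(117436935)/104720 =1.97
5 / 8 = 0.62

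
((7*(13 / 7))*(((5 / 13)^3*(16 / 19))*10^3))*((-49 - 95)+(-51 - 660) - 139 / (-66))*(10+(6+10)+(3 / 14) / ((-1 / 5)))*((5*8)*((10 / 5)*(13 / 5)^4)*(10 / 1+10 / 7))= -16998909291520000 / 30723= -553295879032.65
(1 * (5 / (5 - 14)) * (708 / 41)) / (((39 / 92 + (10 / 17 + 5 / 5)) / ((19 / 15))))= -7012976 / 1161243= -6.04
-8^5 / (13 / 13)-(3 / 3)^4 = -32769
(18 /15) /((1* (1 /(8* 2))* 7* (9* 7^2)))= 32 /5145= 0.01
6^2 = 36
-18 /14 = -9 /7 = -1.29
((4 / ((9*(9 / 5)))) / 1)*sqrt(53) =20*sqrt(53) / 81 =1.80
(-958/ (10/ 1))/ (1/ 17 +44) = -8143/ 3745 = -2.17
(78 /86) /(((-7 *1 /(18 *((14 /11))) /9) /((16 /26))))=-7776 /473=-16.44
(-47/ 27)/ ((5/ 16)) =-5.57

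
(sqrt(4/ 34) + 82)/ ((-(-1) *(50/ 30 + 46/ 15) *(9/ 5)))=9.66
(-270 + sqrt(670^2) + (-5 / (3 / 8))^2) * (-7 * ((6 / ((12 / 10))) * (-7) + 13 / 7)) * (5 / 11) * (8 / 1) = 48256000 / 99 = 487434.34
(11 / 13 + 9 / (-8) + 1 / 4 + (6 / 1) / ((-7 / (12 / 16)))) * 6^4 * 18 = -1425924 / 91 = -15669.49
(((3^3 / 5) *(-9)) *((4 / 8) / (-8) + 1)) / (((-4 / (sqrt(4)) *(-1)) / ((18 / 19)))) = -6561 / 304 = -21.58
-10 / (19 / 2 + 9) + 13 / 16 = 161 / 592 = 0.27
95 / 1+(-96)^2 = 9311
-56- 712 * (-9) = 6352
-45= -45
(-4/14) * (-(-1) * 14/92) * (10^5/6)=-724.64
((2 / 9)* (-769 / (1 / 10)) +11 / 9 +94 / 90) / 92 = -38399 / 2070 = -18.55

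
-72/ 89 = -0.81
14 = 14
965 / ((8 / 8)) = 965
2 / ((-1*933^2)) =-2 / 870489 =-0.00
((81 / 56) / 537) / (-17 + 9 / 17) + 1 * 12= 33680181 / 2806720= 12.00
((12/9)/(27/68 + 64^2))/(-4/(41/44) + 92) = 2788/751262835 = 0.00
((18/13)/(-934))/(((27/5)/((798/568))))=-665/1724164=-0.00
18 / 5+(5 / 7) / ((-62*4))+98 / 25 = 326243 / 43400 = 7.52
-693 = -693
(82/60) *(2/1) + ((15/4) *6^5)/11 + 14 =440161/165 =2667.64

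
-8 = -8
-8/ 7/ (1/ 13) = -104/ 7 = -14.86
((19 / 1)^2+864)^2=1500625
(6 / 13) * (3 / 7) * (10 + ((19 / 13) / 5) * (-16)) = 6228 / 5915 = 1.05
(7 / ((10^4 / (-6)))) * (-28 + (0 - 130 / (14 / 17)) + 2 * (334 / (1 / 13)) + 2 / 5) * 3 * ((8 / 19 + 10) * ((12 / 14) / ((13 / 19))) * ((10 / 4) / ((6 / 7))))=-265027059 / 65000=-4077.34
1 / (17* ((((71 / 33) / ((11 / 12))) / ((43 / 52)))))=5203 / 251056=0.02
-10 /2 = -5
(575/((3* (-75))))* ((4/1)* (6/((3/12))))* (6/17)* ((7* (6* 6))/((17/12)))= -4451328/289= -15402.52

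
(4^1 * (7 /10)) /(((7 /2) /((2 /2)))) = 4 /5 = 0.80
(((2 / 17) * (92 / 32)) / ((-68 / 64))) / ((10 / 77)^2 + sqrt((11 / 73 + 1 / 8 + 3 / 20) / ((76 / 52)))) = 131576368000 / 7130549642217 - 281224328 * sqrt(224125330) / 7130549642217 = -0.57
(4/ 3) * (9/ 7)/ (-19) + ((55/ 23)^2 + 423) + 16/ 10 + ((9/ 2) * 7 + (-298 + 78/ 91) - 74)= 63733067/ 703570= 90.59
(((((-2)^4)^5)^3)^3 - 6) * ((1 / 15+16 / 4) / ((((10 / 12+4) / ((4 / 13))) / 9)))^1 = 3570673960468426454063586000000000000000000000000000000.00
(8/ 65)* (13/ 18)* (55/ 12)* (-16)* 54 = -352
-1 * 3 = -3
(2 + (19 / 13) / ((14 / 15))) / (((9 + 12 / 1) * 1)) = 0.17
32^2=1024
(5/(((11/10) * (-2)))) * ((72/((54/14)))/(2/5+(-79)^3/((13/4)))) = 45500/162702441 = 0.00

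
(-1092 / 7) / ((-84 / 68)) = 884 / 7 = 126.29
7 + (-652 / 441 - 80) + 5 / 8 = -260555 / 3528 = -73.85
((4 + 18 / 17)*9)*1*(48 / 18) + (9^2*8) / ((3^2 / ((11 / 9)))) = 209.41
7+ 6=13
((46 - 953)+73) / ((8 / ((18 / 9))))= -417 / 2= -208.50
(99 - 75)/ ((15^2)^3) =8/ 3796875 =0.00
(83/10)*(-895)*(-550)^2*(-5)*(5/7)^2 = 280890156250/49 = 5732452168.37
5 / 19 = 0.26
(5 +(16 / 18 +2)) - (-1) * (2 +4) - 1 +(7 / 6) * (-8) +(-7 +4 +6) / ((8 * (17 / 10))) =2311 / 612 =3.78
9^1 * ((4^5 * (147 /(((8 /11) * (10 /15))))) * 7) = 19559232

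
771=771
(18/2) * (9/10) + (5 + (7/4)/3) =821/60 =13.68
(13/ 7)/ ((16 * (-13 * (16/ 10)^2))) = -0.00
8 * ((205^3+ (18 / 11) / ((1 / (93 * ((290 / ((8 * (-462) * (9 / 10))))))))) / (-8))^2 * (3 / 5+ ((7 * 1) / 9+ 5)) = 194052831297482701125 / 3279584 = 59169953048155.71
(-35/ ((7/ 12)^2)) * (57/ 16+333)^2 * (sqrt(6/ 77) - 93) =121357571625/ 112 - 1304920125 * sqrt(462)/ 8624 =1080297404.94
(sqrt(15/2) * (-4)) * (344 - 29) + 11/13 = -3449.81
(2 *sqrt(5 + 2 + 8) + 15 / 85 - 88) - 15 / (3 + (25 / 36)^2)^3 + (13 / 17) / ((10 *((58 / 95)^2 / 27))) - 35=-1236756450628644813 / 10513102646128072 + 2 *sqrt(15)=-109.89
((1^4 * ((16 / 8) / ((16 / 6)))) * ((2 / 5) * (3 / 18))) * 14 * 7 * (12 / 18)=49 / 15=3.27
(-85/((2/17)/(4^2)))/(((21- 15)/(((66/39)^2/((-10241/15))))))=1271600/157339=8.08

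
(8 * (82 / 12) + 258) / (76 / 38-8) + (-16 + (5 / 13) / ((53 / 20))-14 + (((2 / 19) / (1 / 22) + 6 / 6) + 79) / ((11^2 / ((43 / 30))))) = -5773070203 / 71280495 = -80.99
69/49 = 1.41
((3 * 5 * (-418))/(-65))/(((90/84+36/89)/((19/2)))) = 4947866/7969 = 620.89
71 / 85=0.84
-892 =-892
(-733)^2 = 537289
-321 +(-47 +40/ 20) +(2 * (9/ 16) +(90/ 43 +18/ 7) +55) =-305.21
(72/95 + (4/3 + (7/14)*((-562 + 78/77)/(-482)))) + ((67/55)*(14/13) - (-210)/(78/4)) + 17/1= 31.75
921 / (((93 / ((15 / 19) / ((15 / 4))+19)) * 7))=112055 / 4123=27.18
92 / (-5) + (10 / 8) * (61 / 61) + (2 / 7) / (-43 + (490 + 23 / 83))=-22282851 / 1299340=-17.15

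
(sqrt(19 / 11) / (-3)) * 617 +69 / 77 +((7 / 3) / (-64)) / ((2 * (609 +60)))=17725285 / 19780992 -617 * sqrt(209) / 33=-269.40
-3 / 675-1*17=-3826 / 225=-17.00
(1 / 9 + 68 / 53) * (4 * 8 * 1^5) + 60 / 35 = 154684 / 3339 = 46.33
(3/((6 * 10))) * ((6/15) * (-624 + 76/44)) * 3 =-4107/110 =-37.34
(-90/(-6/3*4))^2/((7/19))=38475/112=343.53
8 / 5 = 1.60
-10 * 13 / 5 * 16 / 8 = -52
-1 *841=-841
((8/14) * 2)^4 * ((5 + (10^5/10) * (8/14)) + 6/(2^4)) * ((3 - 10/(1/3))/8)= -553480128/16807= -32931.52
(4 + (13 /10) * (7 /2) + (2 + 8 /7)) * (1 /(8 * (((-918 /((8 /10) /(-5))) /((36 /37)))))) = 1637 /6604500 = 0.00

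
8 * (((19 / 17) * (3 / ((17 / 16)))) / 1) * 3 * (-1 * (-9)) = 196992 / 289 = 681.63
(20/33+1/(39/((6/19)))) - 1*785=-6393529/8151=-784.39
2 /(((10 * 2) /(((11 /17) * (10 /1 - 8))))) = 11 /85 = 0.13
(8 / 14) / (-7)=-0.08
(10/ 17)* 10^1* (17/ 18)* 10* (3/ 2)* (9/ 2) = 375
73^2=5329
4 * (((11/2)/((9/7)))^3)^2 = 208422380089/8503056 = 24511.47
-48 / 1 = -48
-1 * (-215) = 215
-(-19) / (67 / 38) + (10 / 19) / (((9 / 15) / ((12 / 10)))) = 11.83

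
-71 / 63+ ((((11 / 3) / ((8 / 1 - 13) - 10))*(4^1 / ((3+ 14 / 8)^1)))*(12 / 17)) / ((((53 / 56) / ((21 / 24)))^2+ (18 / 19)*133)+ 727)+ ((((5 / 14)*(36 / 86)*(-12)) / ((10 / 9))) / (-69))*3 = -9914686566983 / 9380438167905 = -1.06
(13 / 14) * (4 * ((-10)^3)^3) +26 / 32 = -415999999909 / 112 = -3714285713.47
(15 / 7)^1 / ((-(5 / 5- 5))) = 0.54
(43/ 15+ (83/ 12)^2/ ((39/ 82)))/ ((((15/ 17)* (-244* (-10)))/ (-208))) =-24692381/ 2470500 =-9.99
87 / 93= 29 / 31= 0.94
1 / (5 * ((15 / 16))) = 16 / 75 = 0.21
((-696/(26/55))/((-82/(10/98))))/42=7975/182819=0.04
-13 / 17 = -0.76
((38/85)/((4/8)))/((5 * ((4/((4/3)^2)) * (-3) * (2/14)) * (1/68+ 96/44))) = -0.08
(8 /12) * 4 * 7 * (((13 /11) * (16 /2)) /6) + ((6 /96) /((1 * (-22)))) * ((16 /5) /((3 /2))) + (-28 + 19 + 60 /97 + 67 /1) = 4226599 /48015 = 88.03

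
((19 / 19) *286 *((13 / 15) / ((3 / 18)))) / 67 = 22.20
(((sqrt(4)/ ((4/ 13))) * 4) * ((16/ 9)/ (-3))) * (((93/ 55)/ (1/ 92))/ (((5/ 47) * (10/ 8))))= -223049216/ 12375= -18024.18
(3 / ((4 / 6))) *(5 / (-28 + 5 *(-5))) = -45 / 106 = -0.42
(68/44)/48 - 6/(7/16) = -50569/3696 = -13.68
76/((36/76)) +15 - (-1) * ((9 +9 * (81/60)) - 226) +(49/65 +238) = 97975/468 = 209.35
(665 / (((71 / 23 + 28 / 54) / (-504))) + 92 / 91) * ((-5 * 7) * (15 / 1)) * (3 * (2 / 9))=947001038600 / 29107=32535164.69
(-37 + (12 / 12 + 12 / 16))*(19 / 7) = -2679 / 28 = -95.68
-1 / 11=-0.09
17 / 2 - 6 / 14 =113 / 14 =8.07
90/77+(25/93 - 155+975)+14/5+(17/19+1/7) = 561430621/680295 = 825.28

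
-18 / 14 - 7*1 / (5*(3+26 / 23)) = -5402 / 3325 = -1.62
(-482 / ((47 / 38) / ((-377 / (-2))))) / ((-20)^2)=-1726283 / 9400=-183.65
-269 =-269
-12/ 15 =-4/ 5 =-0.80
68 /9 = 7.56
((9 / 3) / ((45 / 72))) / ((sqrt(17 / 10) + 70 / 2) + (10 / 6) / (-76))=43639200 / 317561261-623808*sqrt(170) / 1587806305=0.13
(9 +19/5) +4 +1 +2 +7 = 134/5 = 26.80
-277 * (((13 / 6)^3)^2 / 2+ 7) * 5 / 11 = -7589790305 / 1026432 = -7394.34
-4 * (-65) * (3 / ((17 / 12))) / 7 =9360 / 119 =78.66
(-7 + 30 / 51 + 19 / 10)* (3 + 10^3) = -45253 / 10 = -4525.30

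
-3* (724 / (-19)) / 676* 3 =1629 / 3211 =0.51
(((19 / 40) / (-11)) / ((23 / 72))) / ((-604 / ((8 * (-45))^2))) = 1108080 / 38203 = 29.01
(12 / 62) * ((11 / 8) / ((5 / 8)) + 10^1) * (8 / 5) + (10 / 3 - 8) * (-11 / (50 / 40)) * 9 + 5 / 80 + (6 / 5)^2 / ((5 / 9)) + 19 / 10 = 23431819 / 62000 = 377.93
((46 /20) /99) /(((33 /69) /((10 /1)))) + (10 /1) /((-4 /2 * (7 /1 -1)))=-757 /2178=-0.35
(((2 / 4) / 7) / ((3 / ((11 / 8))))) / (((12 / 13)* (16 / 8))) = 143 / 8064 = 0.02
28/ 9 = 3.11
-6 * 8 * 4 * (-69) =13248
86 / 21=4.10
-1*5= -5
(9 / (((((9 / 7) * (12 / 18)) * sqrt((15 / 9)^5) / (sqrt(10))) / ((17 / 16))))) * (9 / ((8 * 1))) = 28917 * sqrt(6) / 6400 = 11.07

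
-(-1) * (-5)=-5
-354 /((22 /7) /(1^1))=-1239 /11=-112.64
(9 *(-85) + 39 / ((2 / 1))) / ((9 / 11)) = -5467 / 6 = -911.17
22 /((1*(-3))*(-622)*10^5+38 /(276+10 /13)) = 39578 /335693400247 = 0.00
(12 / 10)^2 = 36 / 25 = 1.44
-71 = -71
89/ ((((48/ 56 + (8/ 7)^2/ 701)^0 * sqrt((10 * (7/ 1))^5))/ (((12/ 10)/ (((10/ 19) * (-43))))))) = -0.00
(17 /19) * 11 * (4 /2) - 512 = -9354 /19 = -492.32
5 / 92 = 0.05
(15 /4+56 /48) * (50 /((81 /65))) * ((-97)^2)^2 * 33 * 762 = 11857379507777375 /27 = 439162203991754.63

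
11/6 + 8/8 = 17/6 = 2.83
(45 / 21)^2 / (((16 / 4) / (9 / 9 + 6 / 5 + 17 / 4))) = 5805 / 784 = 7.40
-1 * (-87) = 87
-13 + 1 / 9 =-116 / 9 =-12.89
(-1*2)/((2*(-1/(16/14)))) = 1.14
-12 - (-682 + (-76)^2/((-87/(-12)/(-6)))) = 158054/29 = 5450.14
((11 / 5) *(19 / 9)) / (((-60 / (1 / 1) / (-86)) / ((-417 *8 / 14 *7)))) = -2498386 / 225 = -11103.94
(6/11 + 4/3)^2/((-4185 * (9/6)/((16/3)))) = -3968/1323135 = -0.00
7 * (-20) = -140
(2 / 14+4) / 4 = 29 / 28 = 1.04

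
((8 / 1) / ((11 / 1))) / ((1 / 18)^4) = 839808 / 11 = 76346.18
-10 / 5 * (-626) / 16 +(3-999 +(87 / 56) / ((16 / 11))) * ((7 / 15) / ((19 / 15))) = -701155 / 2432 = -288.30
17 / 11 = 1.55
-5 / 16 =-0.31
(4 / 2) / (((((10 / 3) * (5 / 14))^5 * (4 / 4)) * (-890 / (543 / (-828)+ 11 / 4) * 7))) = -56205009 / 199902343750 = -0.00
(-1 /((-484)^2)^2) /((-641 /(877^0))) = 1 /35175434936576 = 0.00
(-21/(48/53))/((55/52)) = -4823/220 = -21.92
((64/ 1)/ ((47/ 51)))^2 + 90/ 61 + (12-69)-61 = 634173884/ 134749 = 4706.33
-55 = -55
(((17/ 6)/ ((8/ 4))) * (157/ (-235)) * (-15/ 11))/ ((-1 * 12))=-2669/ 24816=-0.11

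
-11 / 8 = -1.38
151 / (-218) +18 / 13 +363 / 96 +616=28134737 / 45344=620.47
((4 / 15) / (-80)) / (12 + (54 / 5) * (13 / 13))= -1 / 6840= -0.00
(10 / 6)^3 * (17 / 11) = 2125 / 297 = 7.15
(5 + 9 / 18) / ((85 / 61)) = 671 / 170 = 3.95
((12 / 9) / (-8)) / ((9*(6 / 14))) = -0.04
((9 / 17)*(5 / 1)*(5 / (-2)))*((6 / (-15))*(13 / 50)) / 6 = 39 / 340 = 0.11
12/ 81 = 4/ 27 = 0.15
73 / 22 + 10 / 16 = 3.94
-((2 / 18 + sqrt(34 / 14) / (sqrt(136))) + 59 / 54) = -65 / 54-sqrt(14) / 28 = -1.34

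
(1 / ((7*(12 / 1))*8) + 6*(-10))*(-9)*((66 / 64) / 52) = 3991581 / 372736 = 10.71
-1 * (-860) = 860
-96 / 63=-32 / 21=-1.52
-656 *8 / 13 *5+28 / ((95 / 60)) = -2000.78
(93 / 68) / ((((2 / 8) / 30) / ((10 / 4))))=6975 / 17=410.29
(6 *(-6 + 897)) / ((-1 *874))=-2673 / 437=-6.12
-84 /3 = -28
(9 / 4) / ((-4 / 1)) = -9 / 16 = -0.56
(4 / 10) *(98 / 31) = 1.26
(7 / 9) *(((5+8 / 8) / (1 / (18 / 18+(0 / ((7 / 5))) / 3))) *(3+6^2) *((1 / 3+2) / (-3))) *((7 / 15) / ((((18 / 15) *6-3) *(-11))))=1274 / 891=1.43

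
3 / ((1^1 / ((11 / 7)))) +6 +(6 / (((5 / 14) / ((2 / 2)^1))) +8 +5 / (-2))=2311 / 70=33.01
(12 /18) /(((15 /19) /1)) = 38 /45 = 0.84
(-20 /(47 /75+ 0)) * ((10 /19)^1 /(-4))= 3750 /893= 4.20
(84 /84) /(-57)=-1 /57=-0.02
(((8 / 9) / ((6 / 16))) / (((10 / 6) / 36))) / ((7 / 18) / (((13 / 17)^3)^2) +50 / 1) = 22241935872 / 22565455415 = 0.99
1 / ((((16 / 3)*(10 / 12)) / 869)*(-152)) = -7821 / 6080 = -1.29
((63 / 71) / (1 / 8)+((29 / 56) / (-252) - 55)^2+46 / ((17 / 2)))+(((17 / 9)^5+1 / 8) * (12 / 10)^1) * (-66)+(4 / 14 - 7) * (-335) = 65667504412499743 / 19470155701248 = 3372.73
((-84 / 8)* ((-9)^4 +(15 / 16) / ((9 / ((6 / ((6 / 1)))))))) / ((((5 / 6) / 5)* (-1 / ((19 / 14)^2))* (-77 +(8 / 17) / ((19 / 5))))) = -36722132599 / 3708096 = -9903.23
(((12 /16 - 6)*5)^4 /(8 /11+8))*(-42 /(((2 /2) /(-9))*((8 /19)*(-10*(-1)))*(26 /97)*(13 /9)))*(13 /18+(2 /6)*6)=1521394499653875 /44302336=34341180.11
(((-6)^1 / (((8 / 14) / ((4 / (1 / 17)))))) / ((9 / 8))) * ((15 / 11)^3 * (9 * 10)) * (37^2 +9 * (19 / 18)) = -265747230000 / 1331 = -199659827.20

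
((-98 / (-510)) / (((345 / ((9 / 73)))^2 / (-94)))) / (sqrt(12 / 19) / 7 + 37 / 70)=-135996756 / 29725871156675 + 773808 * sqrt(57) / 5945174231335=-0.00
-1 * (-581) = 581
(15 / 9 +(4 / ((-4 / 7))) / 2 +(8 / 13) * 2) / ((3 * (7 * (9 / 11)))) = -517 / 14742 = -0.04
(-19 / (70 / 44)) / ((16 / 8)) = -209 / 35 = -5.97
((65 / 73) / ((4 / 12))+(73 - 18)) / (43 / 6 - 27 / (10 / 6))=-126300 / 19783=-6.38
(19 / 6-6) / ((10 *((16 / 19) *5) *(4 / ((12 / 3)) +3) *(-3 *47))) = 323 / 2707200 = 0.00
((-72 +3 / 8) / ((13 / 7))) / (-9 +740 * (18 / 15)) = -1337 / 30472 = -0.04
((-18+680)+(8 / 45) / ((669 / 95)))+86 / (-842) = 1677869831 / 2534841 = 661.92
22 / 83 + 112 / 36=2522 / 747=3.38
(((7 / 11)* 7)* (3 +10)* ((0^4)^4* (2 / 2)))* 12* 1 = 0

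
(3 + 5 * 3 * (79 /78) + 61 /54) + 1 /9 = 6821 /351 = 19.43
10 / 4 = 5 / 2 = 2.50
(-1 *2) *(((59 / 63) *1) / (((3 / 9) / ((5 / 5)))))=-118 / 21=-5.62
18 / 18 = 1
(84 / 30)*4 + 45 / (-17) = 727 / 85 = 8.55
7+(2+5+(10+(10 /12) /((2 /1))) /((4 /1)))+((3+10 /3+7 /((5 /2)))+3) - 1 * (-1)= 2379 /80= 29.74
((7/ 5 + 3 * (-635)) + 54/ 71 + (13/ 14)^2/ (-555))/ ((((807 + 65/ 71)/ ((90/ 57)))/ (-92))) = 342.13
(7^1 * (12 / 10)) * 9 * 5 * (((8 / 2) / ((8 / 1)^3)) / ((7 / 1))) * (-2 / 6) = -0.14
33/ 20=1.65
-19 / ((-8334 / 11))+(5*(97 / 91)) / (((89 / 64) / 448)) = 16556232853 / 9642438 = 1717.02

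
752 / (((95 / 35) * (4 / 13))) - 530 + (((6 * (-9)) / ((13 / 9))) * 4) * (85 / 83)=4454442 / 20501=217.28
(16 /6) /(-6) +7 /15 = 1 /45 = 0.02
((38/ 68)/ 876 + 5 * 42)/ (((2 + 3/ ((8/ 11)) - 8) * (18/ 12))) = -12509318/ 167535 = -74.67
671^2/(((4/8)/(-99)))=-89147718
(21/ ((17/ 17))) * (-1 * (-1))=21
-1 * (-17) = 17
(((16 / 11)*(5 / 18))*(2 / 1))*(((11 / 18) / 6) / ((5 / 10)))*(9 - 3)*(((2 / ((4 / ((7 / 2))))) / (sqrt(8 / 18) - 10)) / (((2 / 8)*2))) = -10 / 27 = -0.37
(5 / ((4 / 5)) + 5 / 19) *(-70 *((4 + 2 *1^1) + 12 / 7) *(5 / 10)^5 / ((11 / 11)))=-66825 / 608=-109.91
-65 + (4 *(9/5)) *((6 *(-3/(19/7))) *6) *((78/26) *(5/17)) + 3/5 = -512246/1615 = -317.18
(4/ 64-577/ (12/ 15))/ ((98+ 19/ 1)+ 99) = -11539/ 3456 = -3.34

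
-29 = -29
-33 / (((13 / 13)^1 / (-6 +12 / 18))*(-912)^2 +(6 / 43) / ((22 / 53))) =5203 / 24588379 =0.00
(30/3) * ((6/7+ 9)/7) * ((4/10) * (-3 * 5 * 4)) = -16560/49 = -337.96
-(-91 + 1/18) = 1637/18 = 90.94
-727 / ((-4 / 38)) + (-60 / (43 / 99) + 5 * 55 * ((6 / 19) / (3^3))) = 99582809 / 14706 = 6771.58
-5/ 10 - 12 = -25/ 2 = -12.50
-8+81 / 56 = -367 / 56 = -6.55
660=660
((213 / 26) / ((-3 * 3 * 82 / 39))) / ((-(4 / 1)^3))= 0.01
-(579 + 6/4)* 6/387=-9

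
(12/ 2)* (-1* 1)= -6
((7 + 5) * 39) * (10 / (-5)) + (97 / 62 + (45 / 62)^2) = -3589945 / 3844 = -933.91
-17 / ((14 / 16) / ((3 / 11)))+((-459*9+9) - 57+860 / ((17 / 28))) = -3623087 / 1309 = -2767.83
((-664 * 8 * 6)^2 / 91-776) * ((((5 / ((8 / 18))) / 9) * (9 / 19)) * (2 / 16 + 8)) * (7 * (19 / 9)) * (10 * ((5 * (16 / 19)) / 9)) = 634846105000 / 171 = 3712550321.64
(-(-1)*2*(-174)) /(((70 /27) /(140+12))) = -714096 /35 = -20402.74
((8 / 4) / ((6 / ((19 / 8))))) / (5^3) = 19 / 3000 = 0.01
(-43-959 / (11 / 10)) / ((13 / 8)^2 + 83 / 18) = -5796288 / 45947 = -126.15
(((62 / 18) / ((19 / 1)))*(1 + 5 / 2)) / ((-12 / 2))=-217 / 2052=-0.11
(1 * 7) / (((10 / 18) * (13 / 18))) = 1134 / 65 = 17.45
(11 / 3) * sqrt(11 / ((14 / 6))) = 11 * sqrt(231) / 21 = 7.96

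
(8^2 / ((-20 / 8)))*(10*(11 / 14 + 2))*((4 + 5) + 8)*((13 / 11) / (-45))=318.39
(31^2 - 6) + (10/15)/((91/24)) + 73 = 93564/91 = 1028.18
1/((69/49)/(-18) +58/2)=294/8503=0.03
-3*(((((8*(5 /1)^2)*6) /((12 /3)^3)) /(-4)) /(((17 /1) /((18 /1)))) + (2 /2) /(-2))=16.39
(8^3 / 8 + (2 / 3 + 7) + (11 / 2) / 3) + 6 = 159 / 2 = 79.50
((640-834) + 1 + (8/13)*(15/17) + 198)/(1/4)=4900/221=22.17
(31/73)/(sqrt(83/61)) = 31*sqrt(5063)/6059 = 0.36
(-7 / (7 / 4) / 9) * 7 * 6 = -56 / 3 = -18.67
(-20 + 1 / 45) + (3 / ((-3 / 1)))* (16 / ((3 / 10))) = -3299 / 45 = -73.31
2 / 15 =0.13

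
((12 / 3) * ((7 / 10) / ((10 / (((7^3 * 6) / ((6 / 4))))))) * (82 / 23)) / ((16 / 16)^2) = 787528 / 575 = 1369.61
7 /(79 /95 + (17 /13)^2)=112385 /40806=2.75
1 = 1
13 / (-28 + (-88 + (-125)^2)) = 0.00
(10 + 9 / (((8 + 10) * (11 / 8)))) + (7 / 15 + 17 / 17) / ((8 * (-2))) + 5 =20159 / 1320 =15.27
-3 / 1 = -3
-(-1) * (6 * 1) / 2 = 3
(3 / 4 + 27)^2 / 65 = 12321 / 1040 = 11.85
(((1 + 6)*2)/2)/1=7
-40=-40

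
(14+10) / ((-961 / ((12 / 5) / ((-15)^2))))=-0.00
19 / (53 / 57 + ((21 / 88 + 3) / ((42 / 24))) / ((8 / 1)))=1334256 / 81541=16.36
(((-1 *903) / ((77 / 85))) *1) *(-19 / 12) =69445 / 44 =1578.30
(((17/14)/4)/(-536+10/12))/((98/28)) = -0.00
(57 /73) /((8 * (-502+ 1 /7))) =-133 /683864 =-0.00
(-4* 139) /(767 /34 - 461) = 18904 /14907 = 1.27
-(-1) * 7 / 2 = 7 / 2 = 3.50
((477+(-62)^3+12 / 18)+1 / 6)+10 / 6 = -475697 / 2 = -237848.50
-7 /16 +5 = 73 /16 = 4.56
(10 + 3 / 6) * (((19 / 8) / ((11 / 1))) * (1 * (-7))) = -2793 / 176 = -15.87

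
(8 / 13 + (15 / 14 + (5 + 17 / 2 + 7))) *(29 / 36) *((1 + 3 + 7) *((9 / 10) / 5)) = 644061 / 18200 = 35.39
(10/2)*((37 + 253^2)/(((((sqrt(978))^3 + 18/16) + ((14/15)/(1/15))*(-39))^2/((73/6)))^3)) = 456803879666132331380905570562796054118400*sqrt(978)/189123637127240018597149202320491815435162325150693614322888603 + 1207274142984140938343861553575175122113986560/1702112734145160167374342820884426338916460926356242528905997427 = 0.00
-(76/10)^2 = -1444/25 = -57.76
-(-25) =25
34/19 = 1.79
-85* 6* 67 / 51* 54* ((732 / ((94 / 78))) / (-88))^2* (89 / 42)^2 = -405487497985245 / 52388644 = -7739988.42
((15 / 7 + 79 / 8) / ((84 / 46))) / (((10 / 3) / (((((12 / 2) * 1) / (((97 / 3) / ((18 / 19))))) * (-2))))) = -1253799 / 1806140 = -0.69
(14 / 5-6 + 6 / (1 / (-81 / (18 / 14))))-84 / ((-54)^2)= -463193 / 1215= -381.23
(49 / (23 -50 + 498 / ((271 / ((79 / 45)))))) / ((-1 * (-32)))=-199185 / 3092512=-0.06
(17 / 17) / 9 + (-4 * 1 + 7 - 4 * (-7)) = 280 / 9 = 31.11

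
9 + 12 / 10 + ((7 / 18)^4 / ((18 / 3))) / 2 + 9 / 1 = 120944357 / 6298560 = 19.20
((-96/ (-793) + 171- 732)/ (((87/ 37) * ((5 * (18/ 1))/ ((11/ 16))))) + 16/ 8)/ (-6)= -5889947/ 198694080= -0.03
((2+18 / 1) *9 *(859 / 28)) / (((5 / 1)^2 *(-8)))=-7731 / 280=-27.61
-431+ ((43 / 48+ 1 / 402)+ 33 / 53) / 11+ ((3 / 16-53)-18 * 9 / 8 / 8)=-607733513 / 1249952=-486.21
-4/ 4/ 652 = -0.00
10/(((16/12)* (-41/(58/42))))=-145/574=-0.25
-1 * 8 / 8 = -1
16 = 16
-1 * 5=-5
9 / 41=0.22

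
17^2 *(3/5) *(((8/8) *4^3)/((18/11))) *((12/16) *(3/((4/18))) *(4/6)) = 228888/5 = 45777.60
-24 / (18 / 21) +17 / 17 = -27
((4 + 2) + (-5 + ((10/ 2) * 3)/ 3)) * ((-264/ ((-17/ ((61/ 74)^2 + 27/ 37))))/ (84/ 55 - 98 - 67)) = -0.80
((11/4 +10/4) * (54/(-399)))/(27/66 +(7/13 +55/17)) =-0.17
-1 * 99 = -99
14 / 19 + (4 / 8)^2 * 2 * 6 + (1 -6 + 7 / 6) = -11 / 114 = -0.10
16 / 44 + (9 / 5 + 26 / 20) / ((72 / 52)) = 2.60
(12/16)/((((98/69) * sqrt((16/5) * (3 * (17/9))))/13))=2691 * sqrt(255)/26656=1.61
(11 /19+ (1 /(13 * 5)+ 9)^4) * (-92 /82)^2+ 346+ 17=4948261443212589 /570131111875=8679.16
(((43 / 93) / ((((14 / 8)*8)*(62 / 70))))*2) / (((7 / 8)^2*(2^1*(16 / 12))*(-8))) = -215 / 47089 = -0.00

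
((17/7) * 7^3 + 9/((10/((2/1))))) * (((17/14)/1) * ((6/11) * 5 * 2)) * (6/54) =614.35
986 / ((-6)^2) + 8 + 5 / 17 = 10919 / 306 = 35.68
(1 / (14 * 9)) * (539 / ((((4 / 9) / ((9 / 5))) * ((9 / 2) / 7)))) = 539 / 20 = 26.95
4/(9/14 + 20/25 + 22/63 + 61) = 2520/39559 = 0.06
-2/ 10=-1/ 5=-0.20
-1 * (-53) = 53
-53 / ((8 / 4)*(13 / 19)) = -38.73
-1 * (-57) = 57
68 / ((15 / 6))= 136 / 5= 27.20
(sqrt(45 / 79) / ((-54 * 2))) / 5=-sqrt(395) / 14220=-0.00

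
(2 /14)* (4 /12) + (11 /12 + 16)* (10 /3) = 7111 /126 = 56.44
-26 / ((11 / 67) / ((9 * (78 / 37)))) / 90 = -67938 / 2035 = -33.38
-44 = -44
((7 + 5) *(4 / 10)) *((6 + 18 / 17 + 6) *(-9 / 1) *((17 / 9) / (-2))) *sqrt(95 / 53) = 2664 *sqrt(5035) / 265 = 713.33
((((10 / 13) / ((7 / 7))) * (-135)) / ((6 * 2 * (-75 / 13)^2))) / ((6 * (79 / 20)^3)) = -1040 / 1479117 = -0.00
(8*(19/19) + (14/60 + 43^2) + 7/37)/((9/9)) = 2061739/1110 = 1857.42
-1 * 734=-734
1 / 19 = 0.05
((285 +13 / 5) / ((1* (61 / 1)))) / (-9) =-1438 / 2745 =-0.52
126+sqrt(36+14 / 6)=sqrt(345) / 3+126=132.19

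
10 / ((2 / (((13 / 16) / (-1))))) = -4.06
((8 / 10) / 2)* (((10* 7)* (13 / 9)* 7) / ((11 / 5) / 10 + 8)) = 127400 / 3699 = 34.44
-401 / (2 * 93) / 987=-401 / 183582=-0.00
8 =8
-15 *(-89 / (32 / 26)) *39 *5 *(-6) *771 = -7827712425 / 8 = -978464053.12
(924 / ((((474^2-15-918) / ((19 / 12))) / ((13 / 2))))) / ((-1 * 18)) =-1463 / 619596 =-0.00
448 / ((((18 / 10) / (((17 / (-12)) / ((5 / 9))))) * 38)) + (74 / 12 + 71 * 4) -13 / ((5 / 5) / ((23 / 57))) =30577 / 114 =268.22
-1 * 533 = -533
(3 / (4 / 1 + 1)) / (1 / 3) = 9 / 5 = 1.80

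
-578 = -578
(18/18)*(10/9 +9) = 91/9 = 10.11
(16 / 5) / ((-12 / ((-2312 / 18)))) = 4624 / 135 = 34.25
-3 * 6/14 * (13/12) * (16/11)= -156/77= -2.03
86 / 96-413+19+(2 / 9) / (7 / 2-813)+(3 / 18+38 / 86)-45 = -4385830039 / 10024848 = -437.50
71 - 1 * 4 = 67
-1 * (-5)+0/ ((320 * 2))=5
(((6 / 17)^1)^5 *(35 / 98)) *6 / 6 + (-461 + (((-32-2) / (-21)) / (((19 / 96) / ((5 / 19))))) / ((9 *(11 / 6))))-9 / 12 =-218628167494169 / 473613180348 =-461.62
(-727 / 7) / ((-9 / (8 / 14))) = 2908 / 441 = 6.59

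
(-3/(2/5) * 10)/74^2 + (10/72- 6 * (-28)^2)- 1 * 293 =-123132989/24642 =-4996.87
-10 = -10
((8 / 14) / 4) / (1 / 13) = 13 / 7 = 1.86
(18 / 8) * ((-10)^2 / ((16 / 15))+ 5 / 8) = 6795 / 32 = 212.34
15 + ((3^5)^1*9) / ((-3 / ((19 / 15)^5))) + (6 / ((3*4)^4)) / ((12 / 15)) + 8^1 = -101695162103 / 43200000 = -2354.05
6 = 6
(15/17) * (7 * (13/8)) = 1365/136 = 10.04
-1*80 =-80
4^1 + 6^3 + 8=228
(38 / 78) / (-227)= -19 / 8853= -0.00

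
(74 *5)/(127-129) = -185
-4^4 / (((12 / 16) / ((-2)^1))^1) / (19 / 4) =8192 / 57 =143.72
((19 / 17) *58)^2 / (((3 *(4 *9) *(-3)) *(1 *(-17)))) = 303601 / 397953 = 0.76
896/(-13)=-896/13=-68.92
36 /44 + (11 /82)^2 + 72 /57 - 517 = -723598143 /1405316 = -514.90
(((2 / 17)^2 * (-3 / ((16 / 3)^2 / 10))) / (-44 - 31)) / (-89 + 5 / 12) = -27 / 12288280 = -0.00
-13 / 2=-6.50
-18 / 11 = -1.64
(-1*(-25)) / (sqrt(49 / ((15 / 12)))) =25*sqrt(5) / 14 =3.99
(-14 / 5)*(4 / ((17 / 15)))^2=-10080 / 289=-34.88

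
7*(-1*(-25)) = 175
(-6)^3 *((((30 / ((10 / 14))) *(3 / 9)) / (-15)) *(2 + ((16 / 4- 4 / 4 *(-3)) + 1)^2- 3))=63504 / 5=12700.80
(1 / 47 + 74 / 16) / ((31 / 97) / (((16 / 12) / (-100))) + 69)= 169459 / 1642368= 0.10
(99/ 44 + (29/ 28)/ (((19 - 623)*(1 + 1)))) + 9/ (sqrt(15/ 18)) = 76075/ 33824 + 9*sqrt(30)/ 5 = 12.11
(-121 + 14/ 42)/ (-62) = 181/ 93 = 1.95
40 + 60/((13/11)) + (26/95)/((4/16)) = 91.86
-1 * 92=-92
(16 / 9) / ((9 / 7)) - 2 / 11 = 1070 / 891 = 1.20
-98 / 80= -49 / 40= -1.22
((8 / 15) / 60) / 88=1 / 9900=0.00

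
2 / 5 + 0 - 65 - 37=-508 / 5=-101.60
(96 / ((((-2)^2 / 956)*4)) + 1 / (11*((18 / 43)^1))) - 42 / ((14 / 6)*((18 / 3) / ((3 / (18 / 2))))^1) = 1135573 / 198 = 5735.22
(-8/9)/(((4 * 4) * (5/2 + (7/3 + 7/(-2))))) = -1/24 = -0.04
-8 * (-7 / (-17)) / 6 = -28 / 51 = -0.55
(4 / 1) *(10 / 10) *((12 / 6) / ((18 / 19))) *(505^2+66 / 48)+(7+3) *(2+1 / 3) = 38764429 / 18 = 2153579.39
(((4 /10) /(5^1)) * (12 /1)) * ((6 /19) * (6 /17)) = 864 /8075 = 0.11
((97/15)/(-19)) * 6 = -194/95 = -2.04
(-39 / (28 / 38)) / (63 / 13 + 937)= -9633 / 171416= -0.06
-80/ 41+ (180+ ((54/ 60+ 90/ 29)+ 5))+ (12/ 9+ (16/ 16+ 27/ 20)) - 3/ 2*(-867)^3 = 13947993518341/ 14268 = 977571735.24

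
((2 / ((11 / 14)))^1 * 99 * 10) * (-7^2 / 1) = -123480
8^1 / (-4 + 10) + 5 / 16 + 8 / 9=365 / 144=2.53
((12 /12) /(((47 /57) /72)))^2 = 16842816 /2209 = 7624.63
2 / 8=1 / 4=0.25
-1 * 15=-15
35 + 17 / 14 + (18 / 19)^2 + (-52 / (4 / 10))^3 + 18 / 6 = -11103435275 / 5054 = -2196959.89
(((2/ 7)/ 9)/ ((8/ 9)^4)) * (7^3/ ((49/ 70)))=25515/ 1024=24.92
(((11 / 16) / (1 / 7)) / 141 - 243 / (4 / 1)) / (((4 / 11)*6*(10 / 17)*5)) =-1024573 / 108288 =-9.46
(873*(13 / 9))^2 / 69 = 1590121 / 69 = 23045.23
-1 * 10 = -10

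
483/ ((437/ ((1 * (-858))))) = -18018/ 19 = -948.32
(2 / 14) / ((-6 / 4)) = -0.10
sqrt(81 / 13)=9 * sqrt(13) / 13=2.50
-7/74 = -0.09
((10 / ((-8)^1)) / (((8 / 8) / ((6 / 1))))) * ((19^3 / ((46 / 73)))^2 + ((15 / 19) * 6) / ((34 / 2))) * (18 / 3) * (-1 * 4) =3644033518875015 / 170867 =21326724990.05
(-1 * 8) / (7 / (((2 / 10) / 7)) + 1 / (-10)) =-80 / 2449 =-0.03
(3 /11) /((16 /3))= 0.05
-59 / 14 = -4.21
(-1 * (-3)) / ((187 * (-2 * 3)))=-1 / 374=-0.00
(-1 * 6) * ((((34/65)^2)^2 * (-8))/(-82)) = -32072064/731875625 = -0.04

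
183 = 183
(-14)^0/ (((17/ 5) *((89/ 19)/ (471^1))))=44745/ 1513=29.57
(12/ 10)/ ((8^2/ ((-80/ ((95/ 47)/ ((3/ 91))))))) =-423/ 17290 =-0.02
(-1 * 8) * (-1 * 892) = 7136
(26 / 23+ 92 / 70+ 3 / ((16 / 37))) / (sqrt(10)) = 120843*sqrt(10) / 128800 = 2.97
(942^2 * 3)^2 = 7086733816464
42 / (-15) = -14 / 5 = -2.80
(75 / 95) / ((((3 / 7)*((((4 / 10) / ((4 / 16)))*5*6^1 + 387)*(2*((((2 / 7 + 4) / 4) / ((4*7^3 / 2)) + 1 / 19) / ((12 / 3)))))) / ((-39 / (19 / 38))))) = -3495856 / 286781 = -12.19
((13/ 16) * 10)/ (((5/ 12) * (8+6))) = 39/ 28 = 1.39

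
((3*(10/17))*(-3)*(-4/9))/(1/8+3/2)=1.45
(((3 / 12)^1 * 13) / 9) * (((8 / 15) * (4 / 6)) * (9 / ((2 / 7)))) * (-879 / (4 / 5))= -26663 / 6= -4443.83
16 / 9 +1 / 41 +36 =13949 / 369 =37.80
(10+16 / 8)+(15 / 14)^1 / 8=1359 / 112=12.13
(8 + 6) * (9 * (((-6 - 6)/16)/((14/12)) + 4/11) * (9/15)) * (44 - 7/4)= -196209/220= -891.86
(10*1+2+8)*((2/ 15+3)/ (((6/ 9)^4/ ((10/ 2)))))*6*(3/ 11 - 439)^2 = 221665201830/ 121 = 1831943816.78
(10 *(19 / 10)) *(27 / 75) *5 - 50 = -79 / 5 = -15.80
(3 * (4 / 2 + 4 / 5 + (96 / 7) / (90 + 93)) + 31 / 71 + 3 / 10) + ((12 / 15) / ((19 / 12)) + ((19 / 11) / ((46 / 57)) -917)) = -659440413213 / 728669095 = -904.99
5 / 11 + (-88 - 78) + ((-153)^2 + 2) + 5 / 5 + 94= 256745 / 11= 23340.45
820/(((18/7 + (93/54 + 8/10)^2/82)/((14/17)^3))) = 10461521952000/60509996639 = 172.89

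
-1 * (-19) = 19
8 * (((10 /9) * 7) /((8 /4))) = 280 /9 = 31.11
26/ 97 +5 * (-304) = -147414/ 97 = -1519.73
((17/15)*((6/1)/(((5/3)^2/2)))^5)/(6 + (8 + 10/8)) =333047697408/2978515625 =111.82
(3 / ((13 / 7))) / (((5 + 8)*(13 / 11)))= 231 / 2197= 0.11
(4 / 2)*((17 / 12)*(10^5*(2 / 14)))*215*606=36915500000 / 7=5273642857.14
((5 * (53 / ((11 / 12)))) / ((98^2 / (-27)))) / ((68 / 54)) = -579555 / 897974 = -0.65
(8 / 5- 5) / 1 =-17 / 5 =-3.40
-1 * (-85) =85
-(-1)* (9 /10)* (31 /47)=279 /470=0.59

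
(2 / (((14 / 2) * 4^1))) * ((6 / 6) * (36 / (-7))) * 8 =-144 / 49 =-2.94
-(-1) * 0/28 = 0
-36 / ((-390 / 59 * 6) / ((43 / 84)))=2537 / 5460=0.46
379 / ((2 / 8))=1516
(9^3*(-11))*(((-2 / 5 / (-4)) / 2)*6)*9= -216513 / 10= -21651.30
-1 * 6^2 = -36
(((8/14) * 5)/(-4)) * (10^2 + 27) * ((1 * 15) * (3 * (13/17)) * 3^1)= -1114425/119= -9364.92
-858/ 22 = -39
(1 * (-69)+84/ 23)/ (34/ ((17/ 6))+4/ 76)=-28557/ 5267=-5.42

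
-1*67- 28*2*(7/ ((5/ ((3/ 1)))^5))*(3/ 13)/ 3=-2817131/ 40625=-69.34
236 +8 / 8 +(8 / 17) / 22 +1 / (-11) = 44306 / 187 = 236.93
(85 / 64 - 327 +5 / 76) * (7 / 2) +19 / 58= -80352107 / 70528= -1139.29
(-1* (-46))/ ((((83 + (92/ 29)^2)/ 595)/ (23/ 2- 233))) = -65142.71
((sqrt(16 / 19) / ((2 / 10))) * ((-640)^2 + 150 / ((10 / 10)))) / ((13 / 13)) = 1880061.94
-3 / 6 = -1 / 2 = -0.50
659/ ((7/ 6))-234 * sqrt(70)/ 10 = 3954/ 7-117 * sqrt(70)/ 5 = 369.08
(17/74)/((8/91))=1547/592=2.61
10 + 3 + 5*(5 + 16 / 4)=58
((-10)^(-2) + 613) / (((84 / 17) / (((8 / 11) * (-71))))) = -73990307 / 11550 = -6406.09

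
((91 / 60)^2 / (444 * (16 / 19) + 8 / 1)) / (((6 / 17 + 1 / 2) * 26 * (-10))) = -205751 / 7575264000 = -0.00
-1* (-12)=12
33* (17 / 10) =561 / 10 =56.10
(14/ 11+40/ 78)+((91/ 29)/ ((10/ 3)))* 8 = 579538/ 62205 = 9.32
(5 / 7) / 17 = 5 / 119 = 0.04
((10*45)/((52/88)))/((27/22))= 24200/39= 620.51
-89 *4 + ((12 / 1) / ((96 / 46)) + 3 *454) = 4047 / 4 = 1011.75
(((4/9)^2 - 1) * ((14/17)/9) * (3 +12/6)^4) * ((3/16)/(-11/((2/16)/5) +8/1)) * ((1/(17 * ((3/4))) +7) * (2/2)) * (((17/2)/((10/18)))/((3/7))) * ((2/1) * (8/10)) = 28744625/3569184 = 8.05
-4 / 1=-4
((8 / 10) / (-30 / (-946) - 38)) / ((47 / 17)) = -32164 / 4220365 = -0.01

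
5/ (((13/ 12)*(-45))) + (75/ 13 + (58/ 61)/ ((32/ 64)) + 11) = 3398/ 183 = 18.57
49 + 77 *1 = 126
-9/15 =-0.60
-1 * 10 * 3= -30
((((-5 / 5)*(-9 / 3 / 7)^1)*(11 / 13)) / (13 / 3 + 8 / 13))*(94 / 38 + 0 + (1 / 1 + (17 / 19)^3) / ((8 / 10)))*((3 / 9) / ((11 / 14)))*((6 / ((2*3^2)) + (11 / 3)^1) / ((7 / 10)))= 1086240 / 1323787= 0.82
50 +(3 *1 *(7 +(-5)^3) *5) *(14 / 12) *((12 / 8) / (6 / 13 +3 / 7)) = -185215 / 54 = -3429.91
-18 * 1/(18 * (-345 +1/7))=7/2414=0.00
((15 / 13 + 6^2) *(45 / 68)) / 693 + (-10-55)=-631715 / 9724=-64.96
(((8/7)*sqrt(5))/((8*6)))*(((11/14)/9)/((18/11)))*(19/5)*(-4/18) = -2299*sqrt(5)/2143260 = -0.00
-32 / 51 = -0.63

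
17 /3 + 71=76.67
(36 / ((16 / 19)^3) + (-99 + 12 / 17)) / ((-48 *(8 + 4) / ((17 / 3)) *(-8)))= -220559 / 4718592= -0.05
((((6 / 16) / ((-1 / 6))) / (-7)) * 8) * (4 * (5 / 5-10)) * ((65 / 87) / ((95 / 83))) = -233064 / 3857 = -60.43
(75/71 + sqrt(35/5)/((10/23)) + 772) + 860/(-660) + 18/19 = 23 * sqrt(7)/10 + 34398316/44517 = 778.79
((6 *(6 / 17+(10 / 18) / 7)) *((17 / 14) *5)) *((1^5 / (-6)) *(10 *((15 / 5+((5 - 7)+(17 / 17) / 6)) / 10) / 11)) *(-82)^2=-3891515 / 2079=-1871.82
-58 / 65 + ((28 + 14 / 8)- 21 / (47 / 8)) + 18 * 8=169.28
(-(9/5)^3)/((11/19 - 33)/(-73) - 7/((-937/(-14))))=-947422251/55158250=-17.18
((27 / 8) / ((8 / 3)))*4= 81 / 16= 5.06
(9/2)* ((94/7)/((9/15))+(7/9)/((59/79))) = 87061/826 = 105.40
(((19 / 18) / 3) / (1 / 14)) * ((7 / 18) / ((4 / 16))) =1862 / 243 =7.66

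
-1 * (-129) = 129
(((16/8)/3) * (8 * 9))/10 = 24/5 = 4.80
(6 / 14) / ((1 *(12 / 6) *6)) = 1 / 28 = 0.04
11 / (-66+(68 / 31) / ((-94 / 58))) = -16027 / 98134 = -0.16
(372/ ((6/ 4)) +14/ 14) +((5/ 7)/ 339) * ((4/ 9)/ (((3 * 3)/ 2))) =47861077/ 192213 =249.00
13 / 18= 0.72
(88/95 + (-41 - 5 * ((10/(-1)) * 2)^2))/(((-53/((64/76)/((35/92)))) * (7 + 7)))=142641952/23437925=6.09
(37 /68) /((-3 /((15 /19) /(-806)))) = 185 /1041352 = 0.00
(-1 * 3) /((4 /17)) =-51 /4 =-12.75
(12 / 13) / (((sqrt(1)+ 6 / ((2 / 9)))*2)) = 3 / 182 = 0.02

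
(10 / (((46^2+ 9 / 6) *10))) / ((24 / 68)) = 17 / 12705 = 0.00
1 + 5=6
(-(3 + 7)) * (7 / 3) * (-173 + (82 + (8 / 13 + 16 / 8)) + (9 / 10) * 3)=25991 / 13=1999.31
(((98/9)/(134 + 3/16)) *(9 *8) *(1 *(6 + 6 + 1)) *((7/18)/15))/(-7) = -81536/289845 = -0.28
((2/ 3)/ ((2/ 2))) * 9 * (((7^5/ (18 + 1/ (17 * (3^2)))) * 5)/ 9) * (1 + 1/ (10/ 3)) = 11143041/ 2755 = 4044.66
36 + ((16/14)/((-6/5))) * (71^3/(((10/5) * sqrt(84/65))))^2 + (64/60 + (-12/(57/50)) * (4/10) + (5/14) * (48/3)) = -3955096259597243/167580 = -23601242747.33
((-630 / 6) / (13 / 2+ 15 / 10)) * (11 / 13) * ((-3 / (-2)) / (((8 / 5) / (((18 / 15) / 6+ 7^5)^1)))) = -72796185 / 416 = -174990.83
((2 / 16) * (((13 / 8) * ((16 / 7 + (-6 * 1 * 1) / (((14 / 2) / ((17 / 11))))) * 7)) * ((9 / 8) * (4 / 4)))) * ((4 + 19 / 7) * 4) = 203463 / 4928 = 41.29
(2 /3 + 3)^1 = 3.67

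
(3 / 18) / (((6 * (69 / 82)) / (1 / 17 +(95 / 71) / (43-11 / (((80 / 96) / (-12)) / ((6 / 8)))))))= 447679 / 202127841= 0.00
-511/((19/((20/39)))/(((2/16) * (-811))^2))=-141740.65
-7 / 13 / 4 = -7 / 52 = -0.13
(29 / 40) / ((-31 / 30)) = -87 / 124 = -0.70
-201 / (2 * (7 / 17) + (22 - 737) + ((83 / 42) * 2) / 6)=430542 / 1528355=0.28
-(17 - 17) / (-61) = 0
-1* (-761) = 761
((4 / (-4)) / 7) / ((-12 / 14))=1 / 6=0.17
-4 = -4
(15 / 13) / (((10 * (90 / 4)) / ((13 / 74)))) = 1 / 1110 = 0.00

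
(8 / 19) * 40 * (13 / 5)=832 / 19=43.79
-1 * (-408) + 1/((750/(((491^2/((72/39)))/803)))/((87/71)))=139658711537/342078000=408.27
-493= -493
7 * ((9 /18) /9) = 7 /18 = 0.39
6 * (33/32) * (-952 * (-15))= 176715/2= 88357.50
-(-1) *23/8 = 23/8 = 2.88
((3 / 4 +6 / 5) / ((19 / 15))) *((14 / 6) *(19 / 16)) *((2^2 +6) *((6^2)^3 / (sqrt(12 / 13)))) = 331695 *sqrt(39) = 2071434.61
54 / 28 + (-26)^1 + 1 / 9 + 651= 79007 / 126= 627.04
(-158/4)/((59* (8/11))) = -869/944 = -0.92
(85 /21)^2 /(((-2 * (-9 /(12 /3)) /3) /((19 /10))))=27455 /1323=20.75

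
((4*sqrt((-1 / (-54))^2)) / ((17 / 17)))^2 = 4 / 729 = 0.01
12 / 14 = 6 / 7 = 0.86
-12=-12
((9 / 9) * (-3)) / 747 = -1 / 249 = -0.00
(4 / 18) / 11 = 2 / 99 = 0.02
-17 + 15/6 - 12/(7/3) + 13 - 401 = -5707/14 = -407.64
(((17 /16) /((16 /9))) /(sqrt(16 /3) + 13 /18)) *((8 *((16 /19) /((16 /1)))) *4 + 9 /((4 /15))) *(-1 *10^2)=1205184825 /3791488-278119575 *sqrt(3) /473936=-698.55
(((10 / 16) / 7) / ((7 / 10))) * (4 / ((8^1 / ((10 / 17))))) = 125 / 3332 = 0.04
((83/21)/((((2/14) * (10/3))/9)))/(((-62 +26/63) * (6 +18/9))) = -47061/310400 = -0.15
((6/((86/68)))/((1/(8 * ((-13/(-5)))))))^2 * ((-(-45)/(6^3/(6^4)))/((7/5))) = 24306407424/12943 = 1877957.77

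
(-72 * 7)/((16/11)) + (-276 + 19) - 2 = -1211/2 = -605.50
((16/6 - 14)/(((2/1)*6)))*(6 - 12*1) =17/3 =5.67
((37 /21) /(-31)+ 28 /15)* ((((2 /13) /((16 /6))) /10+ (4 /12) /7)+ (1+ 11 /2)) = 421577633 /35544600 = 11.86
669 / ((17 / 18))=708.35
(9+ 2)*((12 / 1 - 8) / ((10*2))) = 11 / 5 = 2.20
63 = 63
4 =4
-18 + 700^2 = 489982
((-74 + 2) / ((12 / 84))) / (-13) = 504 / 13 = 38.77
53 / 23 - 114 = -2569 / 23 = -111.70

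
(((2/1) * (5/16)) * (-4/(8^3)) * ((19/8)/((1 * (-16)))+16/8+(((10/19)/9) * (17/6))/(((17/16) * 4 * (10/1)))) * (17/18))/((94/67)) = -693861715/113769971712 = -0.01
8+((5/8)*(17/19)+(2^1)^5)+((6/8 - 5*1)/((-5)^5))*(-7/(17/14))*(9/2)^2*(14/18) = 4801743/118750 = 40.44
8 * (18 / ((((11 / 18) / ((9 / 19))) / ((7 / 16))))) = 10206 / 209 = 48.83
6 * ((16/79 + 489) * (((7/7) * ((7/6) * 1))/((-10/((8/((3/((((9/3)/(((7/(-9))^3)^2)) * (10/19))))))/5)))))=-23472686088/18019505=-1302.63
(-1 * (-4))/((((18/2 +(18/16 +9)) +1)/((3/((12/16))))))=128/161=0.80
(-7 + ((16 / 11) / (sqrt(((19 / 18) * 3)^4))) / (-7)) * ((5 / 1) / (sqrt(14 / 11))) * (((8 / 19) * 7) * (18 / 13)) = -126.98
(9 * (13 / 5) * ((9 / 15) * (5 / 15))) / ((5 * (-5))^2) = 117 / 15625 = 0.01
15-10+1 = 6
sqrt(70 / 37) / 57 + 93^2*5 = 43245.02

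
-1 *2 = -2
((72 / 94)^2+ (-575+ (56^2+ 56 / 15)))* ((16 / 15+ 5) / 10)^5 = 530439048899006429 / 2516189062500000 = 210.81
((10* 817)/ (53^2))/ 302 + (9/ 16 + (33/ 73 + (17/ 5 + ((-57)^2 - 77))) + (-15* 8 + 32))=7650300218619/ 2477088560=3088.42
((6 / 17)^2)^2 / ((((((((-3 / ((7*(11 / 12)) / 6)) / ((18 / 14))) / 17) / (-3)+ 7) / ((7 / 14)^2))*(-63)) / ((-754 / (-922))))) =-49764 / 6960016189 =-0.00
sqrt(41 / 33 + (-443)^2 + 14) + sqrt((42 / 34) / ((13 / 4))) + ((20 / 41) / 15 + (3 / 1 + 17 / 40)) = 2 * sqrt(4641) / 221 + 17011 / 4920 + 4 * sqrt(13358235) / 33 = 447.09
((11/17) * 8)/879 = 88/14943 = 0.01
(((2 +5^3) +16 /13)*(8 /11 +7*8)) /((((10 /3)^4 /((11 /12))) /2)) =135027 /1250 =108.02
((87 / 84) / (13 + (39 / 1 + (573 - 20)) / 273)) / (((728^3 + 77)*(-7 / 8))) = -2262 / 11184008671423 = -0.00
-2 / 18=-0.11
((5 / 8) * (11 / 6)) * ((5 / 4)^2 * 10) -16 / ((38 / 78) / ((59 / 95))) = -1727969 / 693120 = -2.49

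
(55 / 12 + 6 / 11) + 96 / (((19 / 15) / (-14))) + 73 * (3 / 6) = -2556715 / 2508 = -1019.42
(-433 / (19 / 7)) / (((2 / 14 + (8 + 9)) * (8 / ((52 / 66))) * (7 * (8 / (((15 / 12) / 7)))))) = -5629 / 1926144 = -0.00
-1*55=-55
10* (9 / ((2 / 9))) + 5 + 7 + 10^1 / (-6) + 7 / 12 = 4991 / 12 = 415.92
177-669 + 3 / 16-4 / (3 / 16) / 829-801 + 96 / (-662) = -17030078905 / 13171152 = -1292.98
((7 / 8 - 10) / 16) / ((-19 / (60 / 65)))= 219 / 7904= 0.03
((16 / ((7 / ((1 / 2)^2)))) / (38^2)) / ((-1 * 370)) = -1 / 934990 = -0.00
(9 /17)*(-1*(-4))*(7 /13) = 252 /221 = 1.14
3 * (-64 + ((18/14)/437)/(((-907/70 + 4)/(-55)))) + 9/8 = -12675081/66424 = -190.82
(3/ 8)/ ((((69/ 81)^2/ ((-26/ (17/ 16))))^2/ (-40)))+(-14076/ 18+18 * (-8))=-1454425174814/ 80874049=-17983.83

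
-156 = -156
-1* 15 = -15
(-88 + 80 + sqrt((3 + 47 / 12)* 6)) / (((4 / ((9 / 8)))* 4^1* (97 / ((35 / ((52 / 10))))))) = -1575 / 40352 + 1575* sqrt(166) / 645632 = -0.01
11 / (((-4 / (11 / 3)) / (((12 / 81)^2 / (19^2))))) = -484 / 789507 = -0.00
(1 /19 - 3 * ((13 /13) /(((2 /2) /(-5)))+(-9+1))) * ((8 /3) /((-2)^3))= -742 /57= -13.02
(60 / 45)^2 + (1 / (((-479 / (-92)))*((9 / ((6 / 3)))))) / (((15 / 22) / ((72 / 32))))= 41356 / 21555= 1.92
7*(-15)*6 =-630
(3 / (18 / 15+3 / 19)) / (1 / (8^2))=6080 / 43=141.40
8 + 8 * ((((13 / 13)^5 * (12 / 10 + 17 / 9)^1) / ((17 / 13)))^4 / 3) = 93514527471008 / 1027464901875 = 91.01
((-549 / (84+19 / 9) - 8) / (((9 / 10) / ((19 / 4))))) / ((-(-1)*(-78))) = 16283 / 16740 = 0.97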